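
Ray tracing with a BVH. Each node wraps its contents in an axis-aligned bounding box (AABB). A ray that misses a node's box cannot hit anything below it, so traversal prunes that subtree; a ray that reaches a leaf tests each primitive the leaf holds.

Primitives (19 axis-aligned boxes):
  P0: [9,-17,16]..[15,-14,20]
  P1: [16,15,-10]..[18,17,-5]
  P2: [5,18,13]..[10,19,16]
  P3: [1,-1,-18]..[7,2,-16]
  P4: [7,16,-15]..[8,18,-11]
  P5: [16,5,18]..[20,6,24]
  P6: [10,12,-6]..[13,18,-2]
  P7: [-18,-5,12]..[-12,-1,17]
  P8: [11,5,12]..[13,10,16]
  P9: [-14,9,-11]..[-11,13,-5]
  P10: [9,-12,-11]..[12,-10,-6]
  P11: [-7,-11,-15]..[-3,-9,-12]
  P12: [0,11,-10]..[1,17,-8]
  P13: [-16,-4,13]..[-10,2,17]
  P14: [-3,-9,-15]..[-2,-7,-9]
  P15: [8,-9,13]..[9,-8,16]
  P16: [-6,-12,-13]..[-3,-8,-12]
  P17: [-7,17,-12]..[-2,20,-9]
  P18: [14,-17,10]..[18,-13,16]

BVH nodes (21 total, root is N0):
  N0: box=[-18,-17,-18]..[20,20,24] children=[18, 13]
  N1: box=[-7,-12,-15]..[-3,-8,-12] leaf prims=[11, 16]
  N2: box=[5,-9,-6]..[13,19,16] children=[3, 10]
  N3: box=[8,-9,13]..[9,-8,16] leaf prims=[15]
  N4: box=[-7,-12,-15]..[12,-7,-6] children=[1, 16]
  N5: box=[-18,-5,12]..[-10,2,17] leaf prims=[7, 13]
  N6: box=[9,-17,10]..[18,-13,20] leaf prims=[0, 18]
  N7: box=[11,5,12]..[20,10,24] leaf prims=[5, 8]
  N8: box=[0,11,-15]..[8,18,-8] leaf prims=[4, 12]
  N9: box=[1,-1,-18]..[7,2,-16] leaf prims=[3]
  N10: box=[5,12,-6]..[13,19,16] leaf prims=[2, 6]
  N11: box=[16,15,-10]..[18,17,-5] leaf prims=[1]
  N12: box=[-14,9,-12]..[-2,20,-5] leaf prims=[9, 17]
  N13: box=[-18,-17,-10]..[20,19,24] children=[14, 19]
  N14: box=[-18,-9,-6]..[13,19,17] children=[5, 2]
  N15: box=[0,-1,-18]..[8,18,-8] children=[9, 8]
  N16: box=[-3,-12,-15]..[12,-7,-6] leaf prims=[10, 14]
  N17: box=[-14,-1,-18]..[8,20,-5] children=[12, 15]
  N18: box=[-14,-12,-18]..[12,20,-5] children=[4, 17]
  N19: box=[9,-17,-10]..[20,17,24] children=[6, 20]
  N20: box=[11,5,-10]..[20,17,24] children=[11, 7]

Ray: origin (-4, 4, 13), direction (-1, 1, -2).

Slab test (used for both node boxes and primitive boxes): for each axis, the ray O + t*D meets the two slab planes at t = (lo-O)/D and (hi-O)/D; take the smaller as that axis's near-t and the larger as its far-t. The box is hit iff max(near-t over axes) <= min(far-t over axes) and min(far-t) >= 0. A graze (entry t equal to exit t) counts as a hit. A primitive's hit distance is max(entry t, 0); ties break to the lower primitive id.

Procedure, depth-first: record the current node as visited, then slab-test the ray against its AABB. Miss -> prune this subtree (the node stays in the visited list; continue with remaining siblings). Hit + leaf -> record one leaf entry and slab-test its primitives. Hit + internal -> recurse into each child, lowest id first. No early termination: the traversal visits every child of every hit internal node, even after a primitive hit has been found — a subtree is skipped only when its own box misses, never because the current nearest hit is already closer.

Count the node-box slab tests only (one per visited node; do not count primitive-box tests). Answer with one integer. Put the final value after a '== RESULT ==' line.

Trace the traversal:
N0 x:[-24,14] y:[-21,16] z:[-11/2,31/2] -> hit [-11/2,14], descend [13, 18]
  N13 x:[-24,14] y:[-21,15] z:[-11/2,23/2] -> hit [-11/2,23/2], descend [14, 19]
    N14 x:[-17,14] y:[-13,15] z:[-2,19/2] -> hit [-2,19/2], descend [2, 5]
      N2 x:[-17,-9] y:[-13,15] z:[-3/2,19/2] -> miss, prune
      N5 x:[6,14] y:[-9,-2] z:[-2,1/2] -> miss, prune
    N19 x:[-24,-13] y:[-21,13] z:[-11/2,23/2] -> miss, prune
  N18 x:[-16,10] y:[-16,16] z:[9,31/2] -> hit [9,10], descend [4, 17]
    N4 x:[-16,3] y:[-16,-11] z:[19/2,14] -> miss, prune
    N17 x:[-12,10] y:[-5,16] z:[9,31/2] -> hit [9,10], descend [12, 15]
      N12 x:[-2,10] y:[5,16] z:[9,25/2] -> hit [9,10] leaf, test {P9@t=9, P17(miss)}
      N15 x:[-12,-4] y:[-5,14] z:[21/2,31/2] -> miss, prune

Visited [0, 13, 14, 2, 5, 19, 18, 4, 17, 12, 15]. Tests: 11 box, 1 leaf. Nearest: P9.

== RESULT ==
11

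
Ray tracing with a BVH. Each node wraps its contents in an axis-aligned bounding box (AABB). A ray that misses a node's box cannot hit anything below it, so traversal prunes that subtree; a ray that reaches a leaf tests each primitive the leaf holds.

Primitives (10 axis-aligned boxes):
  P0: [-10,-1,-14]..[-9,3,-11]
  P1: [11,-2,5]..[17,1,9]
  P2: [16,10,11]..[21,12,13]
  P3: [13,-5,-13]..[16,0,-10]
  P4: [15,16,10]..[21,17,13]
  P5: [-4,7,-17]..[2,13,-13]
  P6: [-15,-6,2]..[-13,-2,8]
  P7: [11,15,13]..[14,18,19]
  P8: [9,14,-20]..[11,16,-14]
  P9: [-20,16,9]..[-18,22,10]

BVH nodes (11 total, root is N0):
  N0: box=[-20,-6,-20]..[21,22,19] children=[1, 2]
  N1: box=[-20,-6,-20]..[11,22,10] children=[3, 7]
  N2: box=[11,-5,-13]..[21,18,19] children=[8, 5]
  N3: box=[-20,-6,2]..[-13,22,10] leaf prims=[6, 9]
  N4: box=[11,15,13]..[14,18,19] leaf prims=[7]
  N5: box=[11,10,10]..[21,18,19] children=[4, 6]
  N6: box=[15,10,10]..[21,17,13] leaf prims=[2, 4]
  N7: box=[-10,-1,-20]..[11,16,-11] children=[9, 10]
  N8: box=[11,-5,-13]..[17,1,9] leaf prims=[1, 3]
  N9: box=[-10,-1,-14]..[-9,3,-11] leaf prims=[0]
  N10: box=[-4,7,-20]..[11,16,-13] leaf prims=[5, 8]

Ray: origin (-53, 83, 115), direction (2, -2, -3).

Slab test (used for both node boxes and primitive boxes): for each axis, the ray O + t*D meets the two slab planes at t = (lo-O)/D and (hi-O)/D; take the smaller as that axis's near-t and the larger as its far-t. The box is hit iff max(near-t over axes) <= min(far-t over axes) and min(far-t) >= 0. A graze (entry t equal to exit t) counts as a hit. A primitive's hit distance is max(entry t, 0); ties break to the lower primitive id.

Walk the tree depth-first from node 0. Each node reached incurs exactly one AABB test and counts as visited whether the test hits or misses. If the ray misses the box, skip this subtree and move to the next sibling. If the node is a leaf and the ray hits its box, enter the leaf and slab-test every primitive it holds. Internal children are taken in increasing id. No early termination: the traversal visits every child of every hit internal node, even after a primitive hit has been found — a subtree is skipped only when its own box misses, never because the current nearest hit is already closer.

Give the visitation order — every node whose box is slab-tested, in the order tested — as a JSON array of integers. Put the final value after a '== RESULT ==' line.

Trace the traversal:
N0 x:[33/2,37] y:[61/2,89/2] z:[32,45] -> hit [32,37], descend [1, 2]
  N1 x:[33/2,32] y:[61/2,89/2] z:[35,45] -> miss, prune
  N2 x:[32,37] y:[65/2,44] z:[32,128/3] -> hit [65/2,37], descend [5, 8]
    N5 x:[32,37] y:[65/2,73/2] z:[32,35] -> hit [65/2,35], descend [4, 6]
      N4 x:[32,67/2] y:[65/2,34] z:[32,34] -> hit [65/2,67/2] leaf, test {P7@t=65/2}
      N6 x:[34,37] y:[33,73/2] z:[34,35] -> hit [34,35] leaf, test {P2(miss), P4(miss)}
    N8 x:[32,35] y:[41,44] z:[106/3,128/3] -> miss, prune

Visited [0, 1, 2, 5, 4, 6, 8]. Tests: 7 box, 2 leaf. Nearest: P7.

== RESULT ==
[0, 1, 2, 5, 4, 6, 8]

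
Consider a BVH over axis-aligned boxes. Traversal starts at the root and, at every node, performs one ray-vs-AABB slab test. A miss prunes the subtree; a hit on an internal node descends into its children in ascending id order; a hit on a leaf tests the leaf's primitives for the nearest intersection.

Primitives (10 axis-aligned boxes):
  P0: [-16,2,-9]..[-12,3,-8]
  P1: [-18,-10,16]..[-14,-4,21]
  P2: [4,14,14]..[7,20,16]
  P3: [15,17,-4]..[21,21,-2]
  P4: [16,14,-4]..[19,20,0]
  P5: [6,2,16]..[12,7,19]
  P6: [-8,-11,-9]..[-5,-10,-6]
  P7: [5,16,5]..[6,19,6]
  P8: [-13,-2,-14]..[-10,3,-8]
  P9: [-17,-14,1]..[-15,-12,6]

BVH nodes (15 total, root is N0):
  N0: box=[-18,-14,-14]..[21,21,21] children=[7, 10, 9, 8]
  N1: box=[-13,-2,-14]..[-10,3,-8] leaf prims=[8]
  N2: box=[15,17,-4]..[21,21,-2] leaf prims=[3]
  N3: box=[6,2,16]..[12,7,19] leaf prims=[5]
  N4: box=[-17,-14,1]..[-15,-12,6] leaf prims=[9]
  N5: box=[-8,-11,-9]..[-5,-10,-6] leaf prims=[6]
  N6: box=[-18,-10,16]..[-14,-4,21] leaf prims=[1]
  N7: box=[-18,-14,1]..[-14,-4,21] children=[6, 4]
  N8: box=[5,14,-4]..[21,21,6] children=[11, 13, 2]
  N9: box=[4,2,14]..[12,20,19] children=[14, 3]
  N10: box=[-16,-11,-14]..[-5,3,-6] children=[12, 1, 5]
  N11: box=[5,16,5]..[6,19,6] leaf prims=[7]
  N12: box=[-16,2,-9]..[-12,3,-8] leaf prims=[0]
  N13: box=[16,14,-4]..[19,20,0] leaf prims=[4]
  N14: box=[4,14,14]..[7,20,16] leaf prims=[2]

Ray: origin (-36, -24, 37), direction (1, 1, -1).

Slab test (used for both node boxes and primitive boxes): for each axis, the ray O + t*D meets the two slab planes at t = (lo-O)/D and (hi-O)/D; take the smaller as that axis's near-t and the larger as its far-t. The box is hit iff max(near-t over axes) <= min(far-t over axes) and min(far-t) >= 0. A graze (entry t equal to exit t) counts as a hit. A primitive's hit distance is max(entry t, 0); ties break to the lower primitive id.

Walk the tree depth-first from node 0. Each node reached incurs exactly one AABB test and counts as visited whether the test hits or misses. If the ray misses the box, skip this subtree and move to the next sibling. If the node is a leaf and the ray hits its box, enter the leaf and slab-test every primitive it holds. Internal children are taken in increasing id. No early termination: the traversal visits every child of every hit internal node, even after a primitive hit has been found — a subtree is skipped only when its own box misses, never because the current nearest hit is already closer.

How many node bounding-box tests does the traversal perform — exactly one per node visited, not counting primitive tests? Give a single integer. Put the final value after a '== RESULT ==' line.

Trace the traversal:
N0 x:[18,57] y:[10,45] z:[16,51] -> hit [18,45], descend [7, 8, 9, 10]
  N7 x:[18,22] y:[10,20] z:[16,36] -> hit [18,20], descend [4, 6]
    N4 x:[19,21] y:[10,12] z:[31,36] -> miss, prune
    N6 x:[18,22] y:[14,20] z:[16,21] -> hit [18,20] leaf, test {P1@t=18}
  N8 x:[41,57] y:[38,45] z:[31,41] -> hit [41,41], descend [2, 11, 13]
    N2 x:[51,57] y:[41,45] z:[39,41] -> miss, prune
    N11 x:[41,42] y:[40,43] z:[31,32] -> miss, prune
    N13 x:[52,55] y:[38,44] z:[37,41] -> miss, prune
  N9 x:[40,48] y:[26,44] z:[18,23] -> miss, prune
  N10 x:[20,31] y:[13,27] z:[43,51] -> miss, prune

Visited [0, 7, 4, 6, 8, 2, 11, 13, 9, 10]. Tests: 10 box, 1 leaf. Nearest: P1.

== RESULT ==
10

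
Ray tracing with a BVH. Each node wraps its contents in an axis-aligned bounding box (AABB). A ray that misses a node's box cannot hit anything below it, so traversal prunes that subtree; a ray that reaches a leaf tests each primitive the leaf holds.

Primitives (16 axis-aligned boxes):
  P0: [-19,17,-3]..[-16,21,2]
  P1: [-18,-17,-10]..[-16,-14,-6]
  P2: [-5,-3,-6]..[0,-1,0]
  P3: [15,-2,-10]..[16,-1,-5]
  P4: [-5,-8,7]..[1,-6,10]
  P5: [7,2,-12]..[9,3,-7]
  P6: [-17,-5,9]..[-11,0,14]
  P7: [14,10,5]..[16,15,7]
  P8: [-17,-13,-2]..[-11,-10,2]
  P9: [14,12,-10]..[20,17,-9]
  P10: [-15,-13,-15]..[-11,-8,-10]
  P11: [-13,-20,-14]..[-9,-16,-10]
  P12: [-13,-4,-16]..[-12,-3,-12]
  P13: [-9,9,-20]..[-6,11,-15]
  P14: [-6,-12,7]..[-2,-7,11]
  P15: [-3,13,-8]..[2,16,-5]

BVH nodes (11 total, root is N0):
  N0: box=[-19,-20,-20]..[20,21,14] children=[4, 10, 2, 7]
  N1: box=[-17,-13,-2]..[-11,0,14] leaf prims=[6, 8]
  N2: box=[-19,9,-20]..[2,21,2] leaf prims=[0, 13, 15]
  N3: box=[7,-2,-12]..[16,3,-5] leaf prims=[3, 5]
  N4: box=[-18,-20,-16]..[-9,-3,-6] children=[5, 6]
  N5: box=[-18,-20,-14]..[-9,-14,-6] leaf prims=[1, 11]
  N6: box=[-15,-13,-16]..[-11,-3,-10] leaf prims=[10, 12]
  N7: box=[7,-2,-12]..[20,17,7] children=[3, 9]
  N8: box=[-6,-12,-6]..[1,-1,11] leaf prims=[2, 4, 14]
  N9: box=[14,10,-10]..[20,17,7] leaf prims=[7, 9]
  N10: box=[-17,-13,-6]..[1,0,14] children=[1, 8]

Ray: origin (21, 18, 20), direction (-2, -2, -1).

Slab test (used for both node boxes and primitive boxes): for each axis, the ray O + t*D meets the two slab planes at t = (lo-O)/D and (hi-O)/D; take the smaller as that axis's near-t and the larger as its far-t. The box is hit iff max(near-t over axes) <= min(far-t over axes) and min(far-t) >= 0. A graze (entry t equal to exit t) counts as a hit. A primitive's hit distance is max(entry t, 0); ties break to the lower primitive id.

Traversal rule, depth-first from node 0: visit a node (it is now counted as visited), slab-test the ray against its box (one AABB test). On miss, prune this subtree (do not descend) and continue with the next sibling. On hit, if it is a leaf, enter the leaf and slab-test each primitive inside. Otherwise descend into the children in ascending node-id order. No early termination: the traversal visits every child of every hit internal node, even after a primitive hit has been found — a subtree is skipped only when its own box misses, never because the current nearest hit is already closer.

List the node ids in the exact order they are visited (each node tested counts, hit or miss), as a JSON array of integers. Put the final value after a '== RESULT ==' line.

Walk:
N0 x:[1/2,20] y:[-3/2,19] z:[6,40] -> hit [6,19], descend [2, 4, 7, 10]
  N2 x:[19/2,20] y:[-3/2,9/2] z:[18,40] -> miss, prune
  N4 x:[15,39/2] y:[21/2,19] z:[26,36] -> miss, prune
  N7 x:[1/2,7] y:[1/2,10] z:[13,32] -> miss, prune
  N10 x:[10,19] y:[9,31/2] z:[6,26] -> hit [10,31/2], descend [1, 8]
    N1 x:[16,19] y:[9,31/2] z:[6,22] -> miss, prune
    N8 x:[10,27/2] y:[19/2,15] z:[9,26] -> hit [10,27/2] leaf, test {P2(miss), P4@t=12, P14@t=25/2}

order=[0, 2, 4, 7, 10, 1, 8]  |boxes|=7  |leaves|=1  hit=P4

== RESULT ==
[0, 2, 4, 7, 10, 1, 8]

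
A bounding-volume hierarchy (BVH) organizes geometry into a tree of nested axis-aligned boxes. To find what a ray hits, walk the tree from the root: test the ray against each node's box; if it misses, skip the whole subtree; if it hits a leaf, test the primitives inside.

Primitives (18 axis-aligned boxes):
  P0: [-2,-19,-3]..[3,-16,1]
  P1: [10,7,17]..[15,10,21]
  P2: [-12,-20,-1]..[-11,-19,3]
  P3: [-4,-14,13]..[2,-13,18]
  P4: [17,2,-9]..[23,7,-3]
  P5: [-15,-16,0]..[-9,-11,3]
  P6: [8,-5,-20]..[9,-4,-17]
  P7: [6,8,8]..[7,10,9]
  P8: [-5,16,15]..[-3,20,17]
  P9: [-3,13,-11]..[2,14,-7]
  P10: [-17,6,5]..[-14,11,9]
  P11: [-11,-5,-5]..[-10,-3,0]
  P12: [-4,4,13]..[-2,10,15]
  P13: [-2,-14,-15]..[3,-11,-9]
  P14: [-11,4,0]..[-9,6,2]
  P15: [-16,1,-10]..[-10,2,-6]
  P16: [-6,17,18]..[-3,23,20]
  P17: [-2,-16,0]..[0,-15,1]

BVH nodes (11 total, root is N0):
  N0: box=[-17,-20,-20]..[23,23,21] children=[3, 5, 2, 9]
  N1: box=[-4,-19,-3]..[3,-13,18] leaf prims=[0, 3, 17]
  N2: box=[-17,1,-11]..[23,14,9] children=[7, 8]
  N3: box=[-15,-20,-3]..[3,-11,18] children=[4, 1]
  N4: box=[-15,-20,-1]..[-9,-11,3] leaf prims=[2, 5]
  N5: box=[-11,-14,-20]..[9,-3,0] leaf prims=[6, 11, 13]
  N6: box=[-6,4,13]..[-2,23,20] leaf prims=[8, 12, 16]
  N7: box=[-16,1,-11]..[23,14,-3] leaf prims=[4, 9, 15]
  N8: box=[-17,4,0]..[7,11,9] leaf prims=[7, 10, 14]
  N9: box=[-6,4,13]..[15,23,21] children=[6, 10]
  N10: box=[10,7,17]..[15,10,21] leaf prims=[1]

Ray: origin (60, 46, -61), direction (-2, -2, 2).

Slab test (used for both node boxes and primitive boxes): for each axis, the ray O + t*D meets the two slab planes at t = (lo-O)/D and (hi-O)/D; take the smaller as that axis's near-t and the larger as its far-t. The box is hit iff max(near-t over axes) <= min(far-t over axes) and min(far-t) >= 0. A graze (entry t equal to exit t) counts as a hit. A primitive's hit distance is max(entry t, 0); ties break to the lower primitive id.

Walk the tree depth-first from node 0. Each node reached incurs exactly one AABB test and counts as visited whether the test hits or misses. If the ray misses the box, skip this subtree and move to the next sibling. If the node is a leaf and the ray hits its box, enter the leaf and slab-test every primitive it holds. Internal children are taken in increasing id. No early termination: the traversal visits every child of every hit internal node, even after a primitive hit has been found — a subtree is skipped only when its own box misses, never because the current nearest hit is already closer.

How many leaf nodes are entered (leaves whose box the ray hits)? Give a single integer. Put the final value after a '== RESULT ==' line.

Walk:
N0 x:[37/2,77/2] y:[23/2,33] z:[41/2,41] -> hit [41/2,33], descend [2, 3, 5, 9]
  N2 x:[37/2,77/2] y:[16,45/2] z:[25,35] -> miss, prune
  N3 x:[57/2,75/2] y:[57/2,33] z:[29,79/2] -> hit [29,33], descend [1, 4]
    N1 x:[57/2,32] y:[59/2,65/2] z:[29,79/2] -> hit [59/2,32] leaf, test {P0@t=31, P3(miss), P17@t=61/2}
    N4 x:[69/2,75/2] y:[57/2,33] z:[30,32] -> miss, prune
  N5 x:[51/2,71/2] y:[49/2,30] z:[41/2,61/2] -> hit [51/2,30] leaf, test {P6(miss), P11(miss), P13(miss)}
  N9 x:[45/2,33] y:[23/2,21] z:[37,41] -> miss, prune

Visited [0, 2, 3, 1, 4, 5, 9]. Tests: 7 box, 2 leaf. Nearest: P17.

== RESULT ==
2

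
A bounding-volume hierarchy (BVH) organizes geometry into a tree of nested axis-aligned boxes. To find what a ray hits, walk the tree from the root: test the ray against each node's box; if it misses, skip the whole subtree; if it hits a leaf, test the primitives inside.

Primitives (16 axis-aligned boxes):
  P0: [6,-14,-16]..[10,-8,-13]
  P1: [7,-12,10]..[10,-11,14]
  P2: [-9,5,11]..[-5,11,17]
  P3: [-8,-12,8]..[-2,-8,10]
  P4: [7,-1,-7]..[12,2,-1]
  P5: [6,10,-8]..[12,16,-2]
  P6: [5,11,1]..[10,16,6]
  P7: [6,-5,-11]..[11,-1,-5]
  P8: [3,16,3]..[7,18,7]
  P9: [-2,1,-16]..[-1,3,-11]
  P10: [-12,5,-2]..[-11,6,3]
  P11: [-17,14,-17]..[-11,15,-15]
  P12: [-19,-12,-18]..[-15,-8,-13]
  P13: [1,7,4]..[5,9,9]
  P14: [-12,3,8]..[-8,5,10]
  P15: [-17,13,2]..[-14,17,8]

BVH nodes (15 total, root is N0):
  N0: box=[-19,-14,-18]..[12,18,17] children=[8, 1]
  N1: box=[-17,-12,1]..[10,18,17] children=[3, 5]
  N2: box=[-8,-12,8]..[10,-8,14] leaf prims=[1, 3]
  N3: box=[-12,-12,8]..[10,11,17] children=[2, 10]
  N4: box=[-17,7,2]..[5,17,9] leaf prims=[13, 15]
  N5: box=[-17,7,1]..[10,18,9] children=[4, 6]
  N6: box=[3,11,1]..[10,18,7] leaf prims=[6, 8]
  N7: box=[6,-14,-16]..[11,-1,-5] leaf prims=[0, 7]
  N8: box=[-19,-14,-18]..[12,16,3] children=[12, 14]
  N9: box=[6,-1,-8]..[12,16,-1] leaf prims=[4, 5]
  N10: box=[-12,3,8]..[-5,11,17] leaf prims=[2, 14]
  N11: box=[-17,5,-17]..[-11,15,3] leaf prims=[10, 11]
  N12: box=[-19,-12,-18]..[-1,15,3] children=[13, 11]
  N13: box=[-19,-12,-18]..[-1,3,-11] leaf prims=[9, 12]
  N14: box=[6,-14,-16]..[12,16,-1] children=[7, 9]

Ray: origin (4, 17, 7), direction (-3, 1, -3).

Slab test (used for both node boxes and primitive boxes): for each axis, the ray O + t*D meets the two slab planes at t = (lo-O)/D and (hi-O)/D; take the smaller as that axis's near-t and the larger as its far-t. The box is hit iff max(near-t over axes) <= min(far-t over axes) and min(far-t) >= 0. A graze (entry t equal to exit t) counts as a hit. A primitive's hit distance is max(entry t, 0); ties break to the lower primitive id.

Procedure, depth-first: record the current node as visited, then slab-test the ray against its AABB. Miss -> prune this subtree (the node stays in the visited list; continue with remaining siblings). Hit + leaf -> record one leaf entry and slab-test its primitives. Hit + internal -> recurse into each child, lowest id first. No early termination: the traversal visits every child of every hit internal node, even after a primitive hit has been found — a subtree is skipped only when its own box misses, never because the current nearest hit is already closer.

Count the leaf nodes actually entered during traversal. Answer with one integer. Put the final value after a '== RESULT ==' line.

Walk:
N0 x:[-8/3,23/3] y:[-31,1] z:[-10/3,25/3] -> hit [-8/3,1], descend [1, 8]
  N1 x:[-2,7] y:[-29,1] z:[-10/3,2] -> hit [-2,1], descend [3, 5]
    N3 x:[-2,16/3] y:[-29,-6] z:[-10/3,-1/3] -> miss, prune
    N5 x:[-2,7] y:[-10,1] z:[-2/3,2] -> hit [-2/3,1], descend [4, 6]
      N4 x:[-1/3,7] y:[-10,0] z:[-2/3,5/3] -> hit [-1/3,0] leaf, test {P13(miss), P15(miss)}
      N6 x:[-2,1/3] y:[-6,1] z:[0,2] -> hit [0,1/3] leaf, test {P6(miss), P8@t=0}
  N8 x:[-8/3,23/3] y:[-31,-1] z:[4/3,25/3] -> miss, prune

Summary -> nodes [0, 1, 3, 5, 4, 6, 8]; box-tests=7; leaf-entries=2; first=P8

== RESULT ==
2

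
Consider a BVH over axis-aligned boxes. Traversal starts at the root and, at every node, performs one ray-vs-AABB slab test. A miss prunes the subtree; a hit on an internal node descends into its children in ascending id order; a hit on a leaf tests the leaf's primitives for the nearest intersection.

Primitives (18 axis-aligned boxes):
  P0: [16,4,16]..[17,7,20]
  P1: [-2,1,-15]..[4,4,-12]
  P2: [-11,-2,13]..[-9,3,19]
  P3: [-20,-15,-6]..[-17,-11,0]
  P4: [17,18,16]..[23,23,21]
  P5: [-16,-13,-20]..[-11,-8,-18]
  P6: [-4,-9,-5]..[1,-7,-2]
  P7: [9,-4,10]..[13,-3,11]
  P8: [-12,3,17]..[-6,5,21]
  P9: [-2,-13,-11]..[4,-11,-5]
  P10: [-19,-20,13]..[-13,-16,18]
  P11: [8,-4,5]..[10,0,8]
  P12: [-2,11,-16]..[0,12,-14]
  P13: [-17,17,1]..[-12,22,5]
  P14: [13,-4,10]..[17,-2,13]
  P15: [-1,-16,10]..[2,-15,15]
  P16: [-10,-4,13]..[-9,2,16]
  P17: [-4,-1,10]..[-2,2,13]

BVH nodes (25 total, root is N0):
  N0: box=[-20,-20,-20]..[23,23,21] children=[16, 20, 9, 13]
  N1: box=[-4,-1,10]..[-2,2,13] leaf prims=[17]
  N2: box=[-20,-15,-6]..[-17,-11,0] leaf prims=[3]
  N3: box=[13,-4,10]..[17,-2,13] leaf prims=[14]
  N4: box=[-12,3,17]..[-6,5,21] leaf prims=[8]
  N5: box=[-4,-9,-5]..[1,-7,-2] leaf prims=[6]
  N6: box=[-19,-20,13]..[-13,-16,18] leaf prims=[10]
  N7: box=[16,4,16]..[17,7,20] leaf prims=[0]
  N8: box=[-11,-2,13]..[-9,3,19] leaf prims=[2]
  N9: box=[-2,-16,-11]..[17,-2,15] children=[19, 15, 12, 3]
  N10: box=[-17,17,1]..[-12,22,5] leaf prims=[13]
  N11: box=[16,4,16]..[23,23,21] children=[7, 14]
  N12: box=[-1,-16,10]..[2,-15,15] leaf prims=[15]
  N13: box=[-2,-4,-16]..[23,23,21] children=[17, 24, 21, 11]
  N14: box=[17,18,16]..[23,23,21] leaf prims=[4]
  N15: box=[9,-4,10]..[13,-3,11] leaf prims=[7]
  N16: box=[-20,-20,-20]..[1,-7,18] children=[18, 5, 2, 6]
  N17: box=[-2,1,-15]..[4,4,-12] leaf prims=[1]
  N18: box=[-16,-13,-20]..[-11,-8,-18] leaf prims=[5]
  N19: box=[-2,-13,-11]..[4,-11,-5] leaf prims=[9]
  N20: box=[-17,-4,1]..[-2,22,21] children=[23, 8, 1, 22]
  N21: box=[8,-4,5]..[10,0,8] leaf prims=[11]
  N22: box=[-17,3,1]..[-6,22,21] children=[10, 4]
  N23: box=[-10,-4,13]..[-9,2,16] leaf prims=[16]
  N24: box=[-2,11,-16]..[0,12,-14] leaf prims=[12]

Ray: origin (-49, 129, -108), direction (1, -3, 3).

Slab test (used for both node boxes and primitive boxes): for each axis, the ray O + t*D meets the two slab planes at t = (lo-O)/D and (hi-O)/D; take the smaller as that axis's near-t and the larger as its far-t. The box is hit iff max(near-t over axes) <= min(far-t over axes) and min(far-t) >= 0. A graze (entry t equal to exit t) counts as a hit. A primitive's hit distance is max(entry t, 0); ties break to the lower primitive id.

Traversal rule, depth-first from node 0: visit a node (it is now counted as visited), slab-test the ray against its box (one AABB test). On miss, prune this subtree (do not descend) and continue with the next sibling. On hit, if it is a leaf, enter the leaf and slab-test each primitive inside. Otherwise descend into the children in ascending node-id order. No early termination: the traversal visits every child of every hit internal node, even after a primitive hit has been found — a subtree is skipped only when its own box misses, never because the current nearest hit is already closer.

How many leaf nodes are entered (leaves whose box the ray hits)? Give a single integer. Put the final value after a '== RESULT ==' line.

Trace the traversal:
N0 x:[29,72] y:[106/3,149/3] z:[88/3,43] -> hit [106/3,43], descend [9, 13, 16, 20]
  N9 x:[47,66] y:[131/3,145/3] z:[97/3,41] -> miss, prune
  N13 x:[47,72] y:[106/3,133/3] z:[92/3,43] -> miss, prune
  N16 x:[29,50] y:[136/3,149/3] z:[88/3,42] -> miss, prune
  N20 x:[32,47] y:[107/3,133/3] z:[109/3,43] -> hit [109/3,43], descend [1, 8, 22, 23]
    N1 x:[45,47] y:[127/3,130/3] z:[118/3,121/3] -> miss, prune
    N8 x:[38,40] y:[42,131/3] z:[121/3,127/3] -> miss, prune
    N22 x:[32,43] y:[107/3,42] z:[109/3,43] -> hit [109/3,42], descend [4, 10]
      N4 x:[37,43] y:[124/3,42] z:[125/3,43] -> hit [125/3,42] leaf, test {P8@t=125/3}
      N10 x:[32,37] y:[107/3,112/3] z:[109/3,113/3] -> hit [109/3,37] leaf, test {P13@t=109/3}
    N23 x:[39,40] y:[127/3,133/3] z:[121/3,124/3] -> miss, prune

Summary -> nodes [0, 9, 13, 16, 20, 1, 8, 22, 4, 10, 23]; box-tests=11; leaf-entries=2; first=P13

== RESULT ==
2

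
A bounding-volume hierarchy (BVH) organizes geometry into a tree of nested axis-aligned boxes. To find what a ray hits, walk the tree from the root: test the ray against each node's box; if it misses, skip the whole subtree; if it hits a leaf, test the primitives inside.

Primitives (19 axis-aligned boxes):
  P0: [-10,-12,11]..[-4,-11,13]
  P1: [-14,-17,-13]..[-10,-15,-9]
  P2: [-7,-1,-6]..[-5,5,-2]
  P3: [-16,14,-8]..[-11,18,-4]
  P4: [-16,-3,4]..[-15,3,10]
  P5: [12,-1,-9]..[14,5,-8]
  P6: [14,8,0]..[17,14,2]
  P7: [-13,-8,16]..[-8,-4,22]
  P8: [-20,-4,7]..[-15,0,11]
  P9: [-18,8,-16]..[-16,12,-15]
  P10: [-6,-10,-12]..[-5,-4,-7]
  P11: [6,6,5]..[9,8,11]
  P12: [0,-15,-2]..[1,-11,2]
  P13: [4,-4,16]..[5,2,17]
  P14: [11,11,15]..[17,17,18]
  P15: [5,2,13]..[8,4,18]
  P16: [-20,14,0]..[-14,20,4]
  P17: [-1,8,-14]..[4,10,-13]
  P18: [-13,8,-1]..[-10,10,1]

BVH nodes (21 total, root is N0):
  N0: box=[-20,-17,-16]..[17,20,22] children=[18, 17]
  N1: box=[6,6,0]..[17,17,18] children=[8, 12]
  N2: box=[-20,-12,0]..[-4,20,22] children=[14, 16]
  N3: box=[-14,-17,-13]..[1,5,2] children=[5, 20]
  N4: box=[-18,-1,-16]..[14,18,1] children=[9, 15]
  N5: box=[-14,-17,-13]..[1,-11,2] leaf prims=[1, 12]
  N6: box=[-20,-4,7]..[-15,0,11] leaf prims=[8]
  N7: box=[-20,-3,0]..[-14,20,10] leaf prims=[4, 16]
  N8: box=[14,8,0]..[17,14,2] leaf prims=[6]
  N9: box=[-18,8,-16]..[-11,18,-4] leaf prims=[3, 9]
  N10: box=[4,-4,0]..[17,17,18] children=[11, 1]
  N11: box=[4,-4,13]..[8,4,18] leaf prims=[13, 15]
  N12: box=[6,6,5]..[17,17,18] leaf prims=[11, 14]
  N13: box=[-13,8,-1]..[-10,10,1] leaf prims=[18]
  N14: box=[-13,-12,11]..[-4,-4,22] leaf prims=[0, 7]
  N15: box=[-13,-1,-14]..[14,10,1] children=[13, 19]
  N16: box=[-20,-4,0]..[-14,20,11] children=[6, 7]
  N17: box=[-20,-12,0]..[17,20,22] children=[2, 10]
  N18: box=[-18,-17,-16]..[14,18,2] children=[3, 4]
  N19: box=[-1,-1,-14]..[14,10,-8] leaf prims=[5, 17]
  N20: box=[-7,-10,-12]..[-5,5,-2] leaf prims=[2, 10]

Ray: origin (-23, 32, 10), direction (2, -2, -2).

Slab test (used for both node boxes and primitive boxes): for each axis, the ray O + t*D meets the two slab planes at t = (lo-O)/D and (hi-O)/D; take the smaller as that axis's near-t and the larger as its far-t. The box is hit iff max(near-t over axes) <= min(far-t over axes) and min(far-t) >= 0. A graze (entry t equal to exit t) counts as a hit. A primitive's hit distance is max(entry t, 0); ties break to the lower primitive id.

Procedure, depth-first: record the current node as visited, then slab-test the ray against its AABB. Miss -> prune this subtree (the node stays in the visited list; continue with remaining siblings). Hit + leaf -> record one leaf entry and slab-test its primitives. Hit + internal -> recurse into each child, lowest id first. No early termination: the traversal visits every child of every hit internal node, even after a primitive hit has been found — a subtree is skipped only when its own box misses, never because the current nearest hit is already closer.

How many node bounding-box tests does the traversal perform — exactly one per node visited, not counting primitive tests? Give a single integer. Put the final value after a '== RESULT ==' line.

Trace the traversal:
N0 x:[3/2,20] y:[6,49/2] z:[-6,13] -> hit [6,13], descend [17, 18]
  N17 x:[3/2,20] y:[6,22] z:[-6,5] -> miss, prune
  N18 x:[5/2,37/2] y:[7,49/2] z:[4,13] -> hit [7,13], descend [3, 4]
    N3 x:[9/2,12] y:[27/2,49/2] z:[4,23/2] -> miss, prune
    N4 x:[5/2,37/2] y:[7,33/2] z:[9/2,13] -> hit [7,13], descend [9, 15]
      N9 x:[5/2,6] y:[7,12] z:[7,13] -> miss, prune
      N15 x:[5,37/2] y:[11,33/2] z:[9/2,12] -> hit [11,12], descend [13, 19]
        N13 x:[5,13/2] y:[11,12] z:[9/2,11/2] -> miss, prune
        N19 x:[11,37/2] y:[11,33/2] z:[9,12] -> hit [11,12] leaf, test {P5(miss), P17@t=23/2}

Summary -> nodes [0, 17, 18, 3, 4, 9, 15, 13, 19]; box-tests=9; leaf-entries=1; first=P17

== RESULT ==
9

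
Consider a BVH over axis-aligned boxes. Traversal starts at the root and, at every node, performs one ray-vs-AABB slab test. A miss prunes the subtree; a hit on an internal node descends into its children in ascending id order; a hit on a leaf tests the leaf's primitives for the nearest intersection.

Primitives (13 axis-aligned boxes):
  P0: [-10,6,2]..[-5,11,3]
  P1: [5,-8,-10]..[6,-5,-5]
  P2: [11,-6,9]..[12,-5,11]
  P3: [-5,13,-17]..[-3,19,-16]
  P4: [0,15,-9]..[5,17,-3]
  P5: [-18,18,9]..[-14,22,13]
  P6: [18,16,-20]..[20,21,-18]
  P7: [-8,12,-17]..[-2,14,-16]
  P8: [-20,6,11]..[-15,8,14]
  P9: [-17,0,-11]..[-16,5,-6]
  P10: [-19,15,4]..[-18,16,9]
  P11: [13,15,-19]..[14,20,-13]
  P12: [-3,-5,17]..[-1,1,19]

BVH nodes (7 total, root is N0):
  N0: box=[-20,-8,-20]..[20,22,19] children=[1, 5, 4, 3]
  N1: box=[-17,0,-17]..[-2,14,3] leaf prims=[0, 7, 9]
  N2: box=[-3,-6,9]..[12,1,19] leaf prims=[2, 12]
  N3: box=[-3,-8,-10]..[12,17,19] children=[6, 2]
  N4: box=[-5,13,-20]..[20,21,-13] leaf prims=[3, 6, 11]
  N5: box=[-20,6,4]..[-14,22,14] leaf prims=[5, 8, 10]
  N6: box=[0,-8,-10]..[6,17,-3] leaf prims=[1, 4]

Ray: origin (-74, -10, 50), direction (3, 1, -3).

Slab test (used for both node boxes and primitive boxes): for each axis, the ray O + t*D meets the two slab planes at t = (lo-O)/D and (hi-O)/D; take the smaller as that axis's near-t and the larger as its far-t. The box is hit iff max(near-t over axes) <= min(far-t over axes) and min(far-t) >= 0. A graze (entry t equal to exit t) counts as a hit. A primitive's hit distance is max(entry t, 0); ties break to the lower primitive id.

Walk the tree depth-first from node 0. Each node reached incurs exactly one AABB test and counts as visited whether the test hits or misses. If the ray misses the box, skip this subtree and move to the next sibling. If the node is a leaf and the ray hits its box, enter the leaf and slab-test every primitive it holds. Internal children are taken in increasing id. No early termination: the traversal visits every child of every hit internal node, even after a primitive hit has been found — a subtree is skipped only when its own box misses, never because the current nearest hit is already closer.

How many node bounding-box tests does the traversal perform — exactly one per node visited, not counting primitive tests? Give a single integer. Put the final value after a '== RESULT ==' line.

Walk:
N0 x:[18,94/3] y:[2,32] z:[31/3,70/3] -> hit [18,70/3], descend [1, 3, 4, 5]
  N1 x:[19,24] y:[10,24] z:[47/3,67/3] -> hit [19,67/3] leaf, test {P0(miss), P7@t=22, P9(miss)}
  N3 x:[71/3,86/3] y:[2,27] z:[31/3,20] -> miss, prune
  N4 x:[23,94/3] y:[23,31] z:[21,70/3] -> hit [23,70/3] leaf, test {P3(miss), P6(miss), P11(miss)}
  N5 x:[18,20] y:[16,32] z:[12,46/3] -> miss, prune

5 AABB tests over nodes [0, 1, 3, 4, 5]; 2 leaves entered; closest P7.

== RESULT ==
5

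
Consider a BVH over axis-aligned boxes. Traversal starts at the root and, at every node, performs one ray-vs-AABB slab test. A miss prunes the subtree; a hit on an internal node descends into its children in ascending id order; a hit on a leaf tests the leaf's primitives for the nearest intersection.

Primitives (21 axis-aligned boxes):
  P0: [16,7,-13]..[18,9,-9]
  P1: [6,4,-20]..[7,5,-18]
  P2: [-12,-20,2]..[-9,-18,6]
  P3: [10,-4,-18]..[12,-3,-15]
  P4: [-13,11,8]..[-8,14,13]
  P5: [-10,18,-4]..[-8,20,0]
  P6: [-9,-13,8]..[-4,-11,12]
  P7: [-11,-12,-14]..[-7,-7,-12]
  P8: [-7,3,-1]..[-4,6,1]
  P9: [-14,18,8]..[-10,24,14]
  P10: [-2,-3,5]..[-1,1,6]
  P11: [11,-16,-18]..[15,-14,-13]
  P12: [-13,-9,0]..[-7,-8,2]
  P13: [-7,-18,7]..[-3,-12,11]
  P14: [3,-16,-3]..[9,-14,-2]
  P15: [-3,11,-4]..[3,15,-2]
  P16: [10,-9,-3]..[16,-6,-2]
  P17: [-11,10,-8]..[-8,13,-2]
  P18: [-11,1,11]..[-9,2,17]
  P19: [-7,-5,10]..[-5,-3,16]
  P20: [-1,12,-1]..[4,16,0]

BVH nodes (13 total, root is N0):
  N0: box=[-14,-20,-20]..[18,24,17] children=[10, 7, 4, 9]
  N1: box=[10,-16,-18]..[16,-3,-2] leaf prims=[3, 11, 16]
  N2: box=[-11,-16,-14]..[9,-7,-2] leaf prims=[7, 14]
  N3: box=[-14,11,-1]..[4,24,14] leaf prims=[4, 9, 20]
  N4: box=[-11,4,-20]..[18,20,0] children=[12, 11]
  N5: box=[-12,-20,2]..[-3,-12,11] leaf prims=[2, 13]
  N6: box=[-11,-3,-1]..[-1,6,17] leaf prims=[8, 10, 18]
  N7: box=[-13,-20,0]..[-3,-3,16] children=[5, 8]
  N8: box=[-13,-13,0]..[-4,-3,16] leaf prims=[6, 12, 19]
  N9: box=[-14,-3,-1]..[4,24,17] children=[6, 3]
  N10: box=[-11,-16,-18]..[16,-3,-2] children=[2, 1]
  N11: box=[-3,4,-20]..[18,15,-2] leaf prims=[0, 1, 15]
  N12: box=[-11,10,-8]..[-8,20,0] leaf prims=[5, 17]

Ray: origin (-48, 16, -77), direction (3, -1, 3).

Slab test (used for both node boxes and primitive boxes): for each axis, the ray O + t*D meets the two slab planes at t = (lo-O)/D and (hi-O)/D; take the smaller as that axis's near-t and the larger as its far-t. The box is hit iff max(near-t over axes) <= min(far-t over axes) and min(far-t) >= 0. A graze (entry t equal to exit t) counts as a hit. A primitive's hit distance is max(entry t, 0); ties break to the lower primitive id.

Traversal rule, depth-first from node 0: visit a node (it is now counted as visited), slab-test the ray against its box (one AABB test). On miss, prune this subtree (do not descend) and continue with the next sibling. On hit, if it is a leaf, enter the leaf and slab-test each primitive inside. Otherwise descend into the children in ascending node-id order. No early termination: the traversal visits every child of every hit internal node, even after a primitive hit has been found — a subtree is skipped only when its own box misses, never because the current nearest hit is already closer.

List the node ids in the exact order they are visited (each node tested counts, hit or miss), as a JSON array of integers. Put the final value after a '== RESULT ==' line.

Trace the traversal:
N0 x:[34/3,22] y:[-8,36] z:[19,94/3] -> hit [19,22], descend [4, 7, 9, 10]
  N4 x:[37/3,22] y:[-4,12] z:[19,77/3] -> miss, prune
  N7 x:[35/3,15] y:[19,36] z:[77/3,31] -> miss, prune
  N9 x:[34/3,52/3] y:[-8,19] z:[76/3,94/3] -> miss, prune
  N10 x:[37/3,64/3] y:[19,32] z:[59/3,25] -> hit [59/3,64/3], descend [1, 2]
    N1 x:[58/3,64/3] y:[19,32] z:[59/3,25] -> hit [59/3,64/3] leaf, test {P3@t=59/3, P11(miss), P16(miss)}
    N2 x:[37/3,19] y:[23,32] z:[21,25] -> miss, prune

Visited [0, 4, 7, 9, 10, 1, 2]. Tests: 7 box, 1 leaf. Nearest: P3.

== RESULT ==
[0, 4, 7, 9, 10, 1, 2]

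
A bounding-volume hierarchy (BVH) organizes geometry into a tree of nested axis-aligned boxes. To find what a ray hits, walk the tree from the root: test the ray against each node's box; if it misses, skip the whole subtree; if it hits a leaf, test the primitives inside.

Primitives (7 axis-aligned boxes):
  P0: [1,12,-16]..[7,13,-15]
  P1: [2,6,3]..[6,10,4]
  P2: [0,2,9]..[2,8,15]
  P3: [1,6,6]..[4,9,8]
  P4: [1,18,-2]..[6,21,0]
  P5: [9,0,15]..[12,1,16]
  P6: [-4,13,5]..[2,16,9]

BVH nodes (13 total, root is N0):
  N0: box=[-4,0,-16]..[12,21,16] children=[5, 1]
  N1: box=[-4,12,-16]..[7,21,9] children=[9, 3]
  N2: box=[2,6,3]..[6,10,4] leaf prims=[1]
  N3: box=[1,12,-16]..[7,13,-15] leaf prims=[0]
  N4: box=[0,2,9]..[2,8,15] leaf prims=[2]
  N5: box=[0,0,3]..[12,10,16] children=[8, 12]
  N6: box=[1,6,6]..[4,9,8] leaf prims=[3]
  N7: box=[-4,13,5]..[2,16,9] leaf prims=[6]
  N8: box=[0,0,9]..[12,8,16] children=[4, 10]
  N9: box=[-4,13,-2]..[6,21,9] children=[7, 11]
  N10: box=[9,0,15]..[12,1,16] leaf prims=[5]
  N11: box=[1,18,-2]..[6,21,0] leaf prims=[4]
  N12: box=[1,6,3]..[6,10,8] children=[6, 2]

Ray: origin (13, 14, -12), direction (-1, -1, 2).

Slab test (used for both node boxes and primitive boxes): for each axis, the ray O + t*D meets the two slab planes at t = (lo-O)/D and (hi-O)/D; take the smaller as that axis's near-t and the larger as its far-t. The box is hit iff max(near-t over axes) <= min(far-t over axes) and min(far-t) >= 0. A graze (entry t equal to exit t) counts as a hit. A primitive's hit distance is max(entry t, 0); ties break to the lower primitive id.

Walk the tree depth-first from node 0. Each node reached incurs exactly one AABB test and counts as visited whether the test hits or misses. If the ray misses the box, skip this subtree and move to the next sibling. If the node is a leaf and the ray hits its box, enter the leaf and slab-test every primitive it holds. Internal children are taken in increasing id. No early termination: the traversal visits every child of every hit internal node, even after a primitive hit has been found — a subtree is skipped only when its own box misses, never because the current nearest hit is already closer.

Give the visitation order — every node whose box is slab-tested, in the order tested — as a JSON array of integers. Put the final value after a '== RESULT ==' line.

Walk:
N0 x:[1,17] y:[-7,14] z:[-2,14] -> hit [1,14], descend [1, 5]
  N1 x:[6,17] y:[-7,2] z:[-2,21/2] -> miss, prune
  N5 x:[1,13] y:[4,14] z:[15/2,14] -> hit [15/2,13], descend [8, 12]
    N8 x:[1,13] y:[6,14] z:[21/2,14] -> hit [21/2,13], descend [4, 10]
      N4 x:[11,13] y:[6,12] z:[21/2,27/2] -> hit [11,12] leaf, test {P2@t=11}
      N10 x:[1,4] y:[13,14] z:[27/2,14] -> miss, prune
    N12 x:[7,12] y:[4,8] z:[15/2,10] -> hit [15/2,8], descend [2, 6]
      N2 x:[7,11] y:[4,8] z:[15/2,8] -> hit [15/2,8] leaf, test {P1@t=15/2}
      N6 x:[9,12] y:[5,8] z:[9,10] -> miss, prune

Visited [0, 1, 5, 8, 4, 10, 12, 2, 6]. Tests: 9 box, 2 leaf. Nearest: P1.

== RESULT ==
[0, 1, 5, 8, 4, 10, 12, 2, 6]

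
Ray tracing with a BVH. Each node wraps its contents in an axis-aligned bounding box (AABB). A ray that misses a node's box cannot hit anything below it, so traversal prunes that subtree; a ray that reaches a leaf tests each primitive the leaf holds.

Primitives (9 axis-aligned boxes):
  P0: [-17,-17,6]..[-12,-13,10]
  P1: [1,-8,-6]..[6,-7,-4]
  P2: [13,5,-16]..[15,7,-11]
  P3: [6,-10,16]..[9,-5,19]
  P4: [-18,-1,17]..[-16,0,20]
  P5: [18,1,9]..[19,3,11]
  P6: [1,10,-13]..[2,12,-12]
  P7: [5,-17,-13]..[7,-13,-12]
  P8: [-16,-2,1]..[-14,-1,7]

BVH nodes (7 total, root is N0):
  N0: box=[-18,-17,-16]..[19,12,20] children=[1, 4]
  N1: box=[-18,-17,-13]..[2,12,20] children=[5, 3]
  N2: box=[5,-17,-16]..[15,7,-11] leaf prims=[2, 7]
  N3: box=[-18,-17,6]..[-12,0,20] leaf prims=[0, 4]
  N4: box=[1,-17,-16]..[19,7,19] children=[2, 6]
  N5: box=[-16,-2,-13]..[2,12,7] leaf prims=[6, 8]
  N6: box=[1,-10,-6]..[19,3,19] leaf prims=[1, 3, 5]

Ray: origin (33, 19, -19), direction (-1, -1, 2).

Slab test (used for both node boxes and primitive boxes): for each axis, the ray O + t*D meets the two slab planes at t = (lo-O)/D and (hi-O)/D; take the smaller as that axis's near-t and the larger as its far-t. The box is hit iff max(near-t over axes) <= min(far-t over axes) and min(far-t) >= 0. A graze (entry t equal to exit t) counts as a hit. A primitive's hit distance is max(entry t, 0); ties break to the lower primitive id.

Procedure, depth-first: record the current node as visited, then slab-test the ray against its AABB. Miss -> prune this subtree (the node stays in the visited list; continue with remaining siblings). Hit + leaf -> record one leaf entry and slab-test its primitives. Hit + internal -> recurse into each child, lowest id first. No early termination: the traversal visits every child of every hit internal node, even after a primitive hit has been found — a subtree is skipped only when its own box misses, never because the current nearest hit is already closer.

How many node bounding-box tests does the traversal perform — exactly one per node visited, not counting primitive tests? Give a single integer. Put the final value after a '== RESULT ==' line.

Trace the traversal:
N0 x:[14,51] y:[7,36] z:[3/2,39/2] -> hit [14,39/2], descend [1, 4]
  N1 x:[31,51] y:[7,36] z:[3,39/2] -> miss, prune
  N4 x:[14,32] y:[12,36] z:[3/2,19] -> hit [14,19], descend [2, 6]
    N2 x:[18,28] y:[12,36] z:[3/2,4] -> miss, prune
    N6 x:[14,32] y:[16,29] z:[13/2,19] -> hit [16,19] leaf, test {P1(miss), P3(miss), P5(miss)}

order=[0, 1, 4, 2, 6]  |boxes|=5  |leaves|=1  hit=miss

== RESULT ==
5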